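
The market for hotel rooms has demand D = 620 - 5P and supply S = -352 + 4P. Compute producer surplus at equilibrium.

Producer surplus = 800

Equilibrium: 620 - 5P = -352 + 4P gives P* = 108, Q* = 80.
Supply starts at P = 88 (where S = 0).
PS = ½(108 − 88)(80) = 800.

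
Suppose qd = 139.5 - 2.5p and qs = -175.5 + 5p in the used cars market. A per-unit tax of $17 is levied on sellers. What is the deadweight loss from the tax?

Pre-tax equilibrium: p* = 42, q* = 34.5.
Tax on sellers shifts supply to qs = -175.5 + 5(p − 17) = -260.5 + 5p.
139.5 - 2.5p = -260.5 + 5p gives buyer price pb = 160/3; sellers receive ps = 160/3 − 17 = 109/3.
New quantity: q = 139.5 − 2.5(160/3) = 37/6.
DWL = ½ × 17 × (34.5 − 37/6) = 1445/6.

Deadweight loss = 1445/6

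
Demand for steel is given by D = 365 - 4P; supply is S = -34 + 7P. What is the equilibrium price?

P* = 399/11

Set D = S: 365 - 4P = -34 + 7P.
399 = 11P, so P* = 399/11.
Q* = 365 − 4(399/11) = 2419/11.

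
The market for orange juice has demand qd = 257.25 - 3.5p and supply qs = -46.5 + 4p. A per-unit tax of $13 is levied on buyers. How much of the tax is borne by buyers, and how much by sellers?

Pre-tax equilibrium: p* = 40.5, q* = 115.5.
Tax on buyers shifts demand to qd = 257.25 − 3.5(p + 13) = 211.75 - 3.5p.
211.75 - 3.5p = -46.5 + 4p gives seller price ps = 1033/30; buyers pay pb = 1033/30 + 13 = 1423/30.
New quantity: q = 257.25 − 3.5(1423/30) = 2737/30.
Buyer burden = 1423/30 − 40.5 = 104/15; seller burden = 40.5 − 1033/30 = 91/15.

Buyers bear 104/15, sellers bear 91/15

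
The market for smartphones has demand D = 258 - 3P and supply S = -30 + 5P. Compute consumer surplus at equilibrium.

Equilibrium: 258 - 3P = -30 + 5P gives P* = 36, Q* = 150.
Demand choke price (D = 0): P = 86.
CS = ½(86 − 36)(150) = 3750.

Consumer surplus = 3750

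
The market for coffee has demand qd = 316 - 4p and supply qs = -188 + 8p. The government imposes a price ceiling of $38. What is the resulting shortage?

Shortage = 48

Equilibrium price would be p* = 42, so the ceiling at 38 binds.
At p = 38: qd = 316 − 4(38) = 164, qs = -188 + 8(38) = 116.
Shortage = 164 − 116 = 48.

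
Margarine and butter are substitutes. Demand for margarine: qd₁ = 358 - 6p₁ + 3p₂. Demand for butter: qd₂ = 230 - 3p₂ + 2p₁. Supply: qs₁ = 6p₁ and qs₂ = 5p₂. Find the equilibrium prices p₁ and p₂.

Market 1: 358 - 6p₁ + 3p₂ = 6p₁ → 12p₁ - 3p₂ = 358.
Market 2: 8p₂ - 2p₁ = 230.
Eliminating p₂: 8×(1) + 3×(2) gives 90p₁ = 3554, so p₁ = 1777/45.
Back-substitute into (2): p₂ = (230 + 2×1777/45) / 8 = 1738/45.

p₁ = 1777/45, p₂ = 1738/45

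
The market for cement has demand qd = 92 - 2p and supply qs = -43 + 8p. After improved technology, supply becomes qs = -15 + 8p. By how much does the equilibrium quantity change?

Δq = 5.6

Original equilibrium: p* = 13.5, q* = 65.
New equilibrium: 92 - 2p = -15 + 8p, so 107 = 10p and p' = 10.7; q' = 92 − 2(10.7) = 70.6.
Change in quantity: 70.6 − 65 = 5.6.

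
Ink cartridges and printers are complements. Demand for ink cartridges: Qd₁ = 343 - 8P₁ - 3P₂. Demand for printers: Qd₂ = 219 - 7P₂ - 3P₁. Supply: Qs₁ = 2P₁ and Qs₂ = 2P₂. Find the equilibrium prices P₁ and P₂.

P₁ = 30, P₂ = 43/3

Market 1: 343 - 8P₁ - 3P₂ = 2P₁ → 10P₁ + 3P₂ = 343.
Market 2: 9P₂ + 3P₁ = 219.
Eliminating P₂: 9×(1) − 3×(2) gives 81P₁ = 2430, so P₁ = 30.
Back-substitute into (2): P₂ = (219 − 3×30) / 9 = 43/3.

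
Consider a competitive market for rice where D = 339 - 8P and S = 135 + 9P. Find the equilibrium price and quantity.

Set D = S: 339 - 8P = 135 + 9P.
204 = 17P, so P* = 12.
Q* = 339 − 8(12) = 243.

P* = 12, Q* = 243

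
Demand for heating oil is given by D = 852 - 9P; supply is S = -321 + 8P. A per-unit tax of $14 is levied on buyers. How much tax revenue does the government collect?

Pre-tax equilibrium: P* = 69, Q* = 231.
Tax on buyers shifts demand to D = 852 − 9(P + 14) = 726 - 9P.
726 - 9P = -321 + 8P gives seller price Ps = 1047/17; buyers pay Pb = 1047/17 + 14 = 1285/17.
New quantity: Q = 852 − 9(1285/17) = 2919/17.
Revenue = 14 × 2919/17 = 40866/17.

Tax revenue = 40866/17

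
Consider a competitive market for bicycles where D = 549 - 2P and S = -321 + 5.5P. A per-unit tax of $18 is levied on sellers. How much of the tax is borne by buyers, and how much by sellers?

Pre-tax equilibrium: P* = 116, Q* = 317.
Tax on sellers shifts supply to S = -321 + 5.5(P − 18) = -420 + 5.5P.
549 - 2P = -420 + 5.5P gives buyer price Pb = 129.2; sellers receive Ps = 129.2 − 18 = 111.2.
New quantity: Q = 549 − 2(129.2) = 290.6.
Buyer burden = 129.2 − 116 = 13.2; seller burden = 116 − 111.2 = 4.8.

Buyers bear $13.2, sellers bear $4.8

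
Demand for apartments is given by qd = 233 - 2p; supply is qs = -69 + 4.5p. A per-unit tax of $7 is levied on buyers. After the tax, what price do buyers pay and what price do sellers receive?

Pre-tax equilibrium: p* = 604/13, q* = 1821/13.
Tax on buyers shifts demand to qd = 233 − 2(p + 7) = 219 - 2p.
219 - 2p = -69 + 4.5p gives seller price ps = 576/13; buyers pay pb = 576/13 + 7 = 667/13.
New quantity: q = 233 − 2(667/13) = 1695/13.

Buyers pay 667/13, sellers receive 576/13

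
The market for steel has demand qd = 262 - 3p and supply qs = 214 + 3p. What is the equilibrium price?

p* = 8

Set qd = qs: 262 - 3p = 214 + 3p.
48 = 6p, so p* = 8.
q* = 262 − 3(8) = 238.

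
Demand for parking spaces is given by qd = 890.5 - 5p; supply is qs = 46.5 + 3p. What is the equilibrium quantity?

Set qd = qs: 890.5 - 5p = 46.5 + 3p.
844 = 8p, so p* = 105.5.
q* = 890.5 − 5(105.5) = 363.

q* = 363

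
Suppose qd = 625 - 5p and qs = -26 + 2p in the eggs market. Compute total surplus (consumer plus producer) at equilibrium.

Equilibrium: 625 - 5p = -26 + 2p gives p* = 93, q* = 160.
Demand choke price: p = 125; supply starts at p = 13.
CS = ½(125 − 93)(160) = 2560; PS = ½(93 − 13)(160) = 6400.

Total surplus = 8960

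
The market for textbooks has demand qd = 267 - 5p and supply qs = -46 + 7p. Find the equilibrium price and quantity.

Set qd = qs: 267 - 5p = -46 + 7p.
313 = 12p, so p* = 313/12.
q* = 267 − 5(313/12) = 1639/12.

p* = 313/12, q* = 1639/12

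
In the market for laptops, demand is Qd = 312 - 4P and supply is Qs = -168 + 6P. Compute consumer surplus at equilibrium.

Equilibrium: 312 - 4P = -168 + 6P gives P* = 48, Q* = 120.
Demand choke price (Qd = 0): P = 78.
CS = ½(78 − 48)(120) = 1800.

Consumer surplus = 1800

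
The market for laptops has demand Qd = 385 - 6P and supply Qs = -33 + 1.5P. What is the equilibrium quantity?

Q* = 50.6

Set Qd = Qs: 385 - 6P = -33 + 1.5P.
418 = 7.5P, so P* = 836/15.
Q* = 385 − 6(836/15) = 50.6.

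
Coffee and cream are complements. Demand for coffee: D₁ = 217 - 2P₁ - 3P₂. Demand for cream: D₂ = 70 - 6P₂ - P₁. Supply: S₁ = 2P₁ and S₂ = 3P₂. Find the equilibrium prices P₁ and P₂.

P₁ = 581/11, P₂ = 21/11

Market 1: 217 - 2P₁ - 3P₂ = 2P₁ → 4P₁ + 3P₂ = 217.
Market 2: 9P₂ + P₁ = 70.
Eliminating P₂: 9×(1) − 3×(2) gives 33P₁ = 1743, so P₁ = 581/11.
Back-substitute into (2): P₂ = (70 − 1×581/11) / 9 = 21/11.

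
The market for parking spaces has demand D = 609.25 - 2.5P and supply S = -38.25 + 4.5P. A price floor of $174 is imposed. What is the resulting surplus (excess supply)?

Surplus = 570.5

Equilibrium price would be P* = 92.5, so the floor at 174 binds.
At P = 174: D = 174.25, S = 744.75.
Surplus = 744.75 − 174.25 = 570.5.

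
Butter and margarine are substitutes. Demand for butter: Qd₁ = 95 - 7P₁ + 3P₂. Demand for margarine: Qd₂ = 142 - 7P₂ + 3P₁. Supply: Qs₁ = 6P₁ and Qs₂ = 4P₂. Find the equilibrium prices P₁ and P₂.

P₁ = 1471/134, P₂ = 2131/134

Market 1: 95 - 7P₁ + 3P₂ = 6P₁ → 13P₁ - 3P₂ = 95.
Market 2: 11P₂ - 3P₁ = 142.
Eliminating P₂: 11×(1) + 3×(2) gives 134P₁ = 1471, so P₁ = 1471/134.
Back-substitute into (2): P₂ = (142 + 3×1471/134) / 11 = 2131/134.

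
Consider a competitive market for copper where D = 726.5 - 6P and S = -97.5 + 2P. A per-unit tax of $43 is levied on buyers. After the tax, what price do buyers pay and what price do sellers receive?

Pre-tax equilibrium: P* = 103, Q* = 108.5.
Tax on buyers shifts demand to D = 726.5 − 6(P + 43) = 468.5 - 6P.
468.5 - 6P = -97.5 + 2P gives seller price Ps = 70.75; buyers pay Pb = 70.75 + 43 = 113.75.
New quantity: Q = 726.5 − 6(113.75) = 44.

Buyers pay $113.75, sellers receive $70.75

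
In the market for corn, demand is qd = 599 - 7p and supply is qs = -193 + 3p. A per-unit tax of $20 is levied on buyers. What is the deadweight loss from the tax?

Deadweight loss = 420

Pre-tax equilibrium: p* = 79.2, q* = 44.6.
Tax on buyers shifts demand to qd = 599 − 7(p + 20) = 459 - 7p.
459 - 7p = -193 + 3p gives seller price ps = 65.2; buyers pay pb = 65.2 + 20 = 85.2.
New quantity: q = 599 − 7(85.2) = 2.6.
DWL = ½ × 20 × (44.6 − 2.6) = 420.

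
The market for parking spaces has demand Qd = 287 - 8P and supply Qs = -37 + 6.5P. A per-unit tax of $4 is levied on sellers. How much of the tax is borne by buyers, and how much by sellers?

Pre-tax equilibrium: P* = 648/29, Q* = 3139/29.
Tax on sellers shifts supply to Qs = -37 + 6.5(P − 4) = -63 + 6.5P.
287 - 8P = -63 + 6.5P gives buyer price Pb = 700/29; sellers receive Ps = 700/29 − 4 = 584/29.
New quantity: Q = 287 − 8(700/29) = 2723/29.
Buyer burden = 700/29 − 648/29 = 52/29; seller burden = 648/29 − 584/29 = 64/29.

Buyers bear 52/29, sellers bear 64/29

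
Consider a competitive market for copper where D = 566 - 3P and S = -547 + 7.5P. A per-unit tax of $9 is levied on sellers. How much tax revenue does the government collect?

Pre-tax equilibrium: P* = 106, Q* = 248.
Tax on sellers shifts supply to S = -547 + 7.5(P − 9) = -614.5 + 7.5P.
566 - 3P = -614.5 + 7.5P gives buyer price Pb = 787/7; sellers receive Ps = 787/7 − 9 = 724/7.
New quantity: Q = 566 − 3(787/7) = 1601/7.
Revenue = 9 × 1601/7 = 14409/7.

Tax revenue = 14409/7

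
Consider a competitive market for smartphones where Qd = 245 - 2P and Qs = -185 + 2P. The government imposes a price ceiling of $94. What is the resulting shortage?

Shortage = 54

Equilibrium price would be P* = 107.5, so the ceiling at 94 binds.
At P = 94: Qd = 245 − 2(94) = 57, Qs = -185 + 2(94) = 3.
Shortage = 57 − 3 = 54.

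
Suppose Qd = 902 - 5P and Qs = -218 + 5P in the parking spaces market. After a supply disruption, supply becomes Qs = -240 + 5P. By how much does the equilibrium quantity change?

Original equilibrium: P* = 112, Q* = 342.
New equilibrium: 902 - 5P = -240 + 5P, so 1142 = 10P and P' = 114.2; Q' = 902 − 5(114.2) = 331.
Change in quantity: 331 − 342 = -11.

ΔQ = -11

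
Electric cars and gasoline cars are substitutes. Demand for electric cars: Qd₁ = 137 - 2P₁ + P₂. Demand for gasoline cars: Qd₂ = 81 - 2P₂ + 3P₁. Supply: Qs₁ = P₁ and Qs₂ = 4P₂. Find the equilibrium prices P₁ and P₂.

P₁ = 60.2, P₂ = 43.6

Market 1: 137 - 2P₁ + P₂ = P₁ → 3P₁ - P₂ = 137.
Market 2: 6P₂ - 3P₁ = 81.
Eliminating P₂: 6×(1) + 1×(2) gives 15P₁ = 903, so P₁ = 60.2.
Back-substitute into (2): P₂ = (81 + 3×60.2) / 6 = 43.6.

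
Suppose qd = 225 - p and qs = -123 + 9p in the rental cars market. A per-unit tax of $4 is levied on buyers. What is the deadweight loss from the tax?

Deadweight loss = 7.2

Pre-tax equilibrium: p* = 34.8, q* = 190.2.
Tax on buyers shifts demand to qd = 225 − 1(p + 4) = 221 - p.
221 - p = -123 + 9p gives seller price ps = 34.4; buyers pay pb = 34.4 + 4 = 38.4.
New quantity: q = 225 − 1(38.4) = 186.6.
DWL = ½ × 4 × (190.2 − 186.6) = 7.2.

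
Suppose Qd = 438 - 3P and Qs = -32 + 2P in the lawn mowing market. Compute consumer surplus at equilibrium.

Consumer surplus = 4056

Equilibrium: 438 - 3P = -32 + 2P gives P* = 94, Q* = 156.
Demand choke price (Qd = 0): P = 146.
CS = ½(146 − 94)(156) = 4056.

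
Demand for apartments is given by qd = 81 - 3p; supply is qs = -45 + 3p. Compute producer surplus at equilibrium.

Equilibrium: 81 - 3p = -45 + 3p gives p* = 21, q* = 18.
Supply starts at p = 15 (where qs = 0).
PS = ½(21 − 15)(18) = 54.

Producer surplus = 54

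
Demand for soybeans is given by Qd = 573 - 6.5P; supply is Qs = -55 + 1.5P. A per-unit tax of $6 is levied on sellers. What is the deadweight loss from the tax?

Pre-tax equilibrium: P* = 78.5, Q* = 62.75.
Tax on sellers shifts supply to Qs = -55 + 1.5(P − 6) = -64 + 1.5P.
573 - 6.5P = -64 + 1.5P gives buyer price Pb = 79.625; sellers receive Ps = 79.625 − 6 = 73.625.
New quantity: Q = 573 − 6.5(79.625) = 55.4375.
DWL = ½ × 6 × (62.75 − 55.4375) = 21.9375.

Deadweight loss = 21.9375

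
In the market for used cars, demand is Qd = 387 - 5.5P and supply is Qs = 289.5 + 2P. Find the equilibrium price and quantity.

Set Qd = Qs: 387 - 5.5P = 289.5 + 2P.
97.5 = 7.5P, so P* = 13.
Q* = 387 − 5.5(13) = 315.5.

P* = 13, Q* = 315.5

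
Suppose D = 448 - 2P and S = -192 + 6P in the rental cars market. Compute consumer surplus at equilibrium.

Equilibrium: 448 - 2P = -192 + 6P gives P* = 80, Q* = 288.
Demand choke price (D = 0): P = 224.
CS = ½(224 − 80)(288) = 20736.

Consumer surplus = 20736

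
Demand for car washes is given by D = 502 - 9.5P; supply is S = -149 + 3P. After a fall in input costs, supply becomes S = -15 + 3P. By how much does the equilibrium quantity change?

Original equilibrium: P* = 52.08, Q* = 7.24.
New equilibrium: 502 - 9.5P = -15 + 3P, so 517 = 12.5P and P' = 41.36; Q' = 502 − 9.5(41.36) = 109.08.
Change in quantity: 109.08 − 7.24 = 101.84.

ΔQ = 101.84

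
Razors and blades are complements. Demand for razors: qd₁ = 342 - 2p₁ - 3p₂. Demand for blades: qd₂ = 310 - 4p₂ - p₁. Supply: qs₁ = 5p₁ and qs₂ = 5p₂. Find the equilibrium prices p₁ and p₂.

p₁ = 35.8, p₂ = 457/15

Market 1: 342 - 2p₁ - 3p₂ = 5p₁ → 7p₁ + 3p₂ = 342.
Market 2: 9p₂ + p₁ = 310.
Eliminating p₂: 9×(1) − 3×(2) gives 60p₁ = 2148, so p₁ = 35.8.
Back-substitute into (2): p₂ = (310 − 1×35.8) / 9 = 457/15.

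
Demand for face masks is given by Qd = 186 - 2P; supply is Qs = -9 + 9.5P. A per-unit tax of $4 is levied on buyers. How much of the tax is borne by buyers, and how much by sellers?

Pre-tax equilibrium: P* = 390/23, Q* = 3498/23.
Tax on buyers shifts demand to Qd = 186 − 2(P + 4) = 178 - 2P.
178 - 2P = -9 + 9.5P gives seller price Ps = 374/23; buyers pay Pb = 374/23 + 4 = 466/23.
New quantity: Q = 186 − 2(466/23) = 3346/23.
Buyer burden = 466/23 − 390/23 = 76/23; seller burden = 390/23 − 374/23 = 16/23.

Buyers bear 76/23, sellers bear 16/23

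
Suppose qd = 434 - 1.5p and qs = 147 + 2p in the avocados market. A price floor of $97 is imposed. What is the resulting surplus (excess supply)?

Surplus = 52.5

Equilibrium price would be p* = 82, so the floor at 97 binds.
At p = 97: qd = 288.5, qs = 341.
Surplus = 341 − 288.5 = 52.5.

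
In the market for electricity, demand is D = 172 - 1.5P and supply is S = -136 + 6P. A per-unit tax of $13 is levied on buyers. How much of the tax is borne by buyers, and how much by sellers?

Buyers bear $10.4, sellers bear $2.6

Pre-tax equilibrium: P* = 616/15, Q* = 110.4.
Tax on buyers shifts demand to D = 172 − 1.5(P + 13) = 152.5 - 1.5P.
152.5 - 1.5P = -136 + 6P gives seller price Ps = 577/15; buyers pay Pb = 577/15 + 13 = 772/15.
New quantity: Q = 172 − 1.5(772/15) = 94.8.
Buyer burden = 772/15 − 616/15 = 10.4; seller burden = 616/15 − 577/15 = 2.6.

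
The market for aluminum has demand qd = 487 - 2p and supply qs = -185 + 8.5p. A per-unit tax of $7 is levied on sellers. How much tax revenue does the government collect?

Pre-tax equilibrium: p* = 64, q* = 359.
Tax on sellers shifts supply to qs = -185 + 8.5(p − 7) = -244.5 + 8.5p.
487 - 2p = -244.5 + 8.5p gives buyer price pb = 209/3; sellers receive ps = 209/3 − 7 = 188/3.
New quantity: q = 487 − 2(209/3) = 1043/3.
Revenue = 7 × 1043/3 = 7301/3.

Tax revenue = 7301/3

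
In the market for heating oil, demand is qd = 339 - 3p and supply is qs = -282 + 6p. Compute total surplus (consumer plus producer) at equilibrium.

Equilibrium: 339 - 3p = -282 + 6p gives p* = 69, q* = 132.
Demand choke price: p = 113; supply starts at p = 47.
CS = ½(113 − 69)(132) = 2904; PS = ½(69 − 47)(132) = 1452.

Total surplus = 4356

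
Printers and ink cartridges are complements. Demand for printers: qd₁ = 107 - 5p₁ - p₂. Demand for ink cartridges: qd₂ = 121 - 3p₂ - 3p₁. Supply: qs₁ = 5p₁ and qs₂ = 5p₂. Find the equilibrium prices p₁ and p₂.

Market 1: 107 - 5p₁ - p₂ = 5p₁ → 10p₁ + p₂ = 107.
Market 2: 8p₂ + 3p₁ = 121.
Eliminating p₂: 8×(1) − 1×(2) gives 77p₁ = 735, so p₁ = 105/11.
Back-substitute into (2): p₂ = (121 − 3×105/11) / 8 = 127/11.

p₁ = 105/11, p₂ = 127/11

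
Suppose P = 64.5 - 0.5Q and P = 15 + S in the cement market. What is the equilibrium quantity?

Set the two price expressions equal: 64.5 - 0.5Q = 15 + Q.
49.5 = 1.5Q, so Q* = 33.
P* = 64.5 − (0.5)(33) = 48.

Q* = 33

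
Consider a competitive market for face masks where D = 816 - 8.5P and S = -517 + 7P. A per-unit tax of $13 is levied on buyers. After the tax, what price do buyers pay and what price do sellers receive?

Pre-tax equilibrium: P* = 86, Q* = 85.
Tax on buyers shifts demand to D = 816 − 8.5(P + 13) = 705.5 - 8.5P.
705.5 - 8.5P = -517 + 7P gives seller price Ps = 2445/31; buyers pay Pb = 2445/31 + 13 = 2848/31.
New quantity: Q = 816 − 8.5(2848/31) = 1088/31.

Buyers pay 2848/31, sellers receive 2445/31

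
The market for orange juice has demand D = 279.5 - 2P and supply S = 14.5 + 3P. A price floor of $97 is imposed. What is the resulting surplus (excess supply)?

Equilibrium price would be P* = 53, so the floor at 97 binds.
At P = 97: D = 85.5, S = 305.5.
Surplus = 305.5 − 85.5 = 220.

Surplus = 220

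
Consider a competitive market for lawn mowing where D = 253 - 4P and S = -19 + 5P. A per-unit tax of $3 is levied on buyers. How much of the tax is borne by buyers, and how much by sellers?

Buyers bear 5/3, sellers bear 4/3

Pre-tax equilibrium: P* = 272/9, Q* = 1189/9.
Tax on buyers shifts demand to D = 253 − 4(P + 3) = 241 - 4P.
241 - 4P = -19 + 5P gives seller price Ps = 260/9; buyers pay Pb = 260/9 + 3 = 287/9.
New quantity: Q = 253 − 4(287/9) = 1129/9.
Buyer burden = 287/9 − 272/9 = 5/3; seller burden = 272/9 − 260/9 = 4/3.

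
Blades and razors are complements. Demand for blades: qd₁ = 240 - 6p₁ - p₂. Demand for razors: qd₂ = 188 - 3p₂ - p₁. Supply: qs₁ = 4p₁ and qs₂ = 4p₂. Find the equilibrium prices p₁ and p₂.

Market 1: 240 - 6p₁ - p₂ = 4p₁ → 10p₁ + p₂ = 240.
Market 2: 7p₂ + p₁ = 188.
Eliminating p₂: 7×(1) − 1×(2) gives 69p₁ = 1492, so p₁ = 1492/69.
Back-substitute into (2): p₂ = (188 − 1×1492/69) / 7 = 1640/69.

p₁ = 1492/69, p₂ = 1640/69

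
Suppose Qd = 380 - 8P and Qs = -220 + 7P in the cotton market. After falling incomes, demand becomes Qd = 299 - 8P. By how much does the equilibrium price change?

Original equilibrium: P* = 40, Q* = 60.
New equilibrium: 299 - 8P = -220 + 7P, so 519 = 15P and P' = 34.6; Q' = 299 − 8(34.6) = 22.2.
Change in price: 34.6 − 40 = -5.4.

ΔP = -5.4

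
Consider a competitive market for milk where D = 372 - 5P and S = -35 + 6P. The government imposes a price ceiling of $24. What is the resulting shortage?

Shortage = 143

Equilibrium price would be P* = 37, so the ceiling at 24 binds.
At P = 24: D = 372 − 5(24) = 252, S = -35 + 6(24) = 109.
Shortage = 252 − 109 = 143.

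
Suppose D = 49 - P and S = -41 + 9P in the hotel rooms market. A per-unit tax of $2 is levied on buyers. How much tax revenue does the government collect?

Tax revenue = 76.4

Pre-tax equilibrium: P* = 9, Q* = 40.
Tax on buyers shifts demand to D = 49 − 1(P + 2) = 47 - P.
47 - P = -41 + 9P gives seller price Ps = 8.8; buyers pay Pb = 8.8 + 2 = 10.8.
New quantity: Q = 49 − 1(10.8) = 38.2.
Revenue = 2 × 38.2 = 76.4.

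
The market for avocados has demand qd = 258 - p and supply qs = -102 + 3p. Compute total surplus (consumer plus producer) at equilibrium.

Equilibrium: 258 - p = -102 + 3p gives p* = 90, q* = 168.
Demand choke price: p = 258; supply starts at p = 34.
CS = ½(258 − 90)(168) = 14112; PS = ½(90 − 34)(168) = 4704.

Total surplus = 18816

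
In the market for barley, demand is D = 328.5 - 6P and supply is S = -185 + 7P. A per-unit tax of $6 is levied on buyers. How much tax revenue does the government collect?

Tax revenue = 5625/13

Pre-tax equilibrium: P* = 39.5, Q* = 91.5.
Tax on buyers shifts demand to D = 328.5 − 6(P + 6) = 292.5 - 6P.
292.5 - 6P = -185 + 7P gives seller price Ps = 955/26; buyers pay Pb = 955/26 + 6 = 1111/26.
New quantity: Q = 328.5 − 6(1111/26) = 1875/26.
Revenue = 6 × 1875/26 = 5625/13.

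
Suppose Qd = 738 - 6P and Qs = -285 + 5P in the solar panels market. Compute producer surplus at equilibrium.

Producer surplus = 3240

Equilibrium: 738 - 6P = -285 + 5P gives P* = 93, Q* = 180.
Supply starts at P = 57 (where Qs = 0).
PS = ½(93 − 57)(180) = 3240.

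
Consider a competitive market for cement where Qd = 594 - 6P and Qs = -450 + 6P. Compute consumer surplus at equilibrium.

Consumer surplus = 432

Equilibrium: 594 - 6P = -450 + 6P gives P* = 87, Q* = 72.
Demand choke price (Qd = 0): P = 99.
CS = ½(99 − 87)(72) = 432.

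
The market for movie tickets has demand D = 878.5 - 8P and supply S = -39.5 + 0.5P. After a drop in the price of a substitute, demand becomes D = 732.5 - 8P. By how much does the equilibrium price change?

ΔP = -292/17

Original equilibrium: P* = 108, Q* = 14.5.
New equilibrium: 732.5 - 8P = -39.5 + 0.5P, so 772 = 8.5P and P' = 1544/17; Q' = 732.5 − 8(1544/17) = 201/34.
Change in price: 1544/17 − 108 = -292/17.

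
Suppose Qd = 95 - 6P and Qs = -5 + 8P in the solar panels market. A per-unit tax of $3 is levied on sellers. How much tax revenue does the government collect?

Pre-tax equilibrium: P* = 50/7, Q* = 365/7.
Tax on sellers shifts supply to Qs = -5 + 8(P − 3) = -29 + 8P.
95 - 6P = -29 + 8P gives buyer price Pb = 62/7; sellers receive Ps = 62/7 − 3 = 41/7.
New quantity: Q = 95 − 6(62/7) = 293/7.
Revenue = 3 × 293/7 = 879/7.

Tax revenue = 879/7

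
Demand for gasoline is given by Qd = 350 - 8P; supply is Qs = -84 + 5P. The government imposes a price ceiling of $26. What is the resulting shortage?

Equilibrium price would be P* = 434/13, so the ceiling at 26 binds.
At P = 26: Qd = 350 − 8(26) = 142, Qs = -84 + 5(26) = 46.
Shortage = 142 − 46 = 96.

Shortage = 96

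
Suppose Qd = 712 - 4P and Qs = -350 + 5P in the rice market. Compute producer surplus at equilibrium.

Producer surplus = 5760

Equilibrium: 712 - 4P = -350 + 5P gives P* = 118, Q* = 240.
Supply starts at P = 70 (where Qs = 0).
PS = ½(118 − 70)(240) = 5760.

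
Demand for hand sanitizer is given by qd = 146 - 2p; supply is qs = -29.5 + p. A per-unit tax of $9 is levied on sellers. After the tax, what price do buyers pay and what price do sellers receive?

Buyers pay $61.5, sellers receive $52.5

Pre-tax equilibrium: p* = 58.5, q* = 29.
Tax on sellers shifts supply to qs = -29.5 + 1(p − 9) = -38.5 + p.
146 - 2p = -38.5 + p gives buyer price pb = 61.5; sellers receive ps = 61.5 − 9 = 52.5.
New quantity: q = 146 − 2(61.5) = 23.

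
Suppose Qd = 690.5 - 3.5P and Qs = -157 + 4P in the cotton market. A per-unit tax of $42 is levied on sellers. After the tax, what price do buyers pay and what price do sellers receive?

Buyers pay $135.4, sellers receive $93.4

Pre-tax equilibrium: P* = 113, Q* = 295.
Tax on sellers shifts supply to Qs = -157 + 4(P − 42) = -325 + 4P.
690.5 - 3.5P = -325 + 4P gives buyer price Pb = 135.4; sellers receive Ps = 135.4 − 42 = 93.4.
New quantity: Q = 690.5 − 3.5(135.4) = 216.6.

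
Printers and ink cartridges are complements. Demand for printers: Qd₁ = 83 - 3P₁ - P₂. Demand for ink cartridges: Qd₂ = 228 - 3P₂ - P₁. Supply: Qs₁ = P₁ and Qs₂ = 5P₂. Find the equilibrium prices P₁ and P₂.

P₁ = 436/31, P₂ = 829/31

Market 1: 83 - 3P₁ - P₂ = P₁ → 4P₁ + P₂ = 83.
Market 2: 8P₂ + P₁ = 228.
Eliminating P₂: 8×(1) − 1×(2) gives 31P₁ = 436, so P₁ = 436/31.
Back-substitute into (2): P₂ = (228 − 1×436/31) / 8 = 829/31.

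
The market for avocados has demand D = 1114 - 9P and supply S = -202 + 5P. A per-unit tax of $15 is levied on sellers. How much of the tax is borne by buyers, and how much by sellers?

Pre-tax equilibrium: P* = 94, Q* = 268.
Tax on sellers shifts supply to S = -202 + 5(P − 15) = -277 + 5P.
1114 - 9P = -277 + 5P gives buyer price Pb = 1391/14; sellers receive Ps = 1391/14 − 15 = 1181/14.
New quantity: Q = 1114 − 9(1391/14) = 3077/14.
Buyer burden = 1391/14 − 94 = 75/14; seller burden = 94 − 1181/14 = 135/14.

Buyers bear 75/14, sellers bear 135/14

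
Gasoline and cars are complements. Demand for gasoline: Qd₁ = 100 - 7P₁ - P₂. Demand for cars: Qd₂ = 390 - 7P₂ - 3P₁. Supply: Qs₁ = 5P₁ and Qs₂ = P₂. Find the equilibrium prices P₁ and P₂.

Market 1: 100 - 7P₁ - P₂ = 5P₁ → 12P₁ + P₂ = 100.
Market 2: 8P₂ + 3P₁ = 390.
Eliminating P₂: 8×(1) − 1×(2) gives 93P₁ = 410, so P₁ = 410/93.
Back-substitute into (2): P₂ = (390 − 3×410/93) / 8 = 1460/31.

P₁ = 410/93, P₂ = 1460/31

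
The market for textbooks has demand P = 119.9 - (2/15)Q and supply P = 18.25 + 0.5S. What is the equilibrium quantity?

Set the two price expressions equal: 119.9 - (2/15)Q = 18.25 + 0.5Q.
101.65 = (19/30)Q, so Q* = 160.5.
P* = 119.9 − (2/15)(160.5) = 98.5.

Q* = 160.5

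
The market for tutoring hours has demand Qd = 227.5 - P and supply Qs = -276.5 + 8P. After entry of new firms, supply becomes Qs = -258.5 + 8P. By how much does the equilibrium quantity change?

Original equilibrium: P* = 56, Q* = 171.5.
New equilibrium: 227.5 - P = -258.5 + 8P, so 486 = 9P and P' = 54; Q' = 227.5 − 1(54) = 173.5.
Change in quantity: 173.5 − 171.5 = 2.

ΔQ = 2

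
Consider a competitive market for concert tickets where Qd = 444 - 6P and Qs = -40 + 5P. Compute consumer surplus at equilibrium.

Equilibrium: 444 - 6P = -40 + 5P gives P* = 44, Q* = 180.
Demand choke price (Qd = 0): P = 74.
CS = ½(74 − 44)(180) = 2700.

Consumer surplus = 2700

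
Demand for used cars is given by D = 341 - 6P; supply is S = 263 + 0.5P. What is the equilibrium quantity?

Set D = S: 341 - 6P = 263 + 0.5P.
78 = 6.5P, so P* = 12.
Q* = 341 − 6(12) = 269.

Q* = 269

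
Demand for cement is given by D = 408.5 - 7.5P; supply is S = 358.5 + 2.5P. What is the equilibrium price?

P* = 5

Set D = S: 408.5 - 7.5P = 358.5 + 2.5P.
50 = 10P, so P* = 5.
Q* = 408.5 − 7.5(5) = 371.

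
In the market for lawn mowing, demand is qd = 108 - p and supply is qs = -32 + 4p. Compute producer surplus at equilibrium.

Equilibrium: 108 - p = -32 + 4p gives p* = 28, q* = 80.
Supply starts at p = 8 (where qs = 0).
PS = ½(28 − 8)(80) = 800.

Producer surplus = 800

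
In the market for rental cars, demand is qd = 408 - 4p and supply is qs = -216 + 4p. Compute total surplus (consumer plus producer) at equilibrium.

Equilibrium: 408 - 4p = -216 + 4p gives p* = 78, q* = 96.
Demand choke price: p = 102; supply starts at p = 54.
CS = ½(102 − 78)(96) = 1152; PS = ½(78 − 54)(96) = 1152.

Total surplus = 2304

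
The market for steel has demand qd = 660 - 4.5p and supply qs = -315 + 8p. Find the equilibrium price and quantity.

Set qd = qs: 660 - 4.5p = -315 + 8p.
975 = 12.5p, so p* = 78.
q* = 660 − 4.5(78) = 309.

p* = 78, q* = 309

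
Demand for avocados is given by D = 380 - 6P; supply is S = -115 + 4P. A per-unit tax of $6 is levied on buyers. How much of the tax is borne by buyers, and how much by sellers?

Pre-tax equilibrium: P* = 49.5, Q* = 83.
Tax on buyers shifts demand to D = 380 − 6(P + 6) = 344 - 6P.
344 - 6P = -115 + 4P gives seller price Ps = 45.9; buyers pay Pb = 45.9 + 6 = 51.9.
New quantity: Q = 380 − 6(51.9) = 68.6.
Buyer burden = 51.9 − 49.5 = 2.4; seller burden = 49.5 − 45.9 = 3.6.

Buyers bear $2.4, sellers bear $3.6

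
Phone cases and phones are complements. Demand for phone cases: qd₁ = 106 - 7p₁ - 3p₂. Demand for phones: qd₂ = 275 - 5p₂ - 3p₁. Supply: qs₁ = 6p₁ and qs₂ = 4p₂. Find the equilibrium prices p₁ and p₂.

p₁ = 43/36, p₂ = 3257/108

Market 1: 106 - 7p₁ - 3p₂ = 6p₁ → 13p₁ + 3p₂ = 106.
Market 2: 9p₂ + 3p₁ = 275.
Eliminating p₂: 9×(1) − 3×(2) gives 108p₁ = 129, so p₁ = 43/36.
Back-substitute into (2): p₂ = (275 − 3×43/36) / 9 = 3257/108.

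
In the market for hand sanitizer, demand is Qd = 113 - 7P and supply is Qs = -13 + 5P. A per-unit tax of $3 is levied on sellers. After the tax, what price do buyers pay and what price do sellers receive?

Buyers pay $11.75, sellers receive $8.75

Pre-tax equilibrium: P* = 10.5, Q* = 39.5.
Tax on sellers shifts supply to Qs = -13 + 5(P − 3) = -28 + 5P.
113 - 7P = -28 + 5P gives buyer price Pb = 11.75; sellers receive Ps = 11.75 − 3 = 8.75.
New quantity: Q = 113 − 7(11.75) = 30.75.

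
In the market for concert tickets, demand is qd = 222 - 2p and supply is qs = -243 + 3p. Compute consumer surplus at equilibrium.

Equilibrium: 222 - 2p = -243 + 3p gives p* = 93, q* = 36.
Demand choke price (qd = 0): p = 111.
CS = ½(111 − 93)(36) = 324.

Consumer surplus = 324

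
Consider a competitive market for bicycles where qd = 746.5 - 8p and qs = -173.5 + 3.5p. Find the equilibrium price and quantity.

Set qd = qs: 746.5 - 8p = -173.5 + 3.5p.
920 = 11.5p, so p* = 80.
q* = 746.5 − 8(80) = 106.5.

p* = 80, q* = 106.5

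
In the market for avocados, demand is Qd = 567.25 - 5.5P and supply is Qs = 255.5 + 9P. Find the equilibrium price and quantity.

P* = 21.5, Q* = 449

Set Qd = Qs: 567.25 - 5.5P = 255.5 + 9P.
311.75 = 14.5P, so P* = 21.5.
Q* = 567.25 − 5.5(21.5) = 449.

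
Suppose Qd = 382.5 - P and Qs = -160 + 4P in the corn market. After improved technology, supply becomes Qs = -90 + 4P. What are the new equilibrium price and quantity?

P' = 94.5, Q' = 288

Original equilibrium: P* = 108.5, Q* = 274.
New equilibrium: 382.5 - P = -90 + 4P, so 472.5 = 5P and P' = 94.5; Q' = 382.5 − 1(94.5) = 288.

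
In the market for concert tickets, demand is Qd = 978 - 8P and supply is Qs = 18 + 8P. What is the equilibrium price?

Set Qd = Qs: 978 - 8P = 18 + 8P.
960 = 16P, so P* = 60.
Q* = 978 − 8(60) = 498.

P* = 60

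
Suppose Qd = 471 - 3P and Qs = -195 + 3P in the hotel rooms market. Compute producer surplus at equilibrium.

Equilibrium: 471 - 3P = -195 + 3P gives P* = 111, Q* = 138.
Supply starts at P = 65 (where Qs = 0).
PS = ½(111 − 65)(138) = 3174.

Producer surplus = 3174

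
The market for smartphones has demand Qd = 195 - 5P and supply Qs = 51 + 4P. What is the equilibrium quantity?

Q* = 115

Set Qd = Qs: 195 - 5P = 51 + 4P.
144 = 9P, so P* = 16.
Q* = 195 − 5(16) = 115.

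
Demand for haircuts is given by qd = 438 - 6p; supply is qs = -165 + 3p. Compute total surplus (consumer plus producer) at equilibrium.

Total surplus = 324

Equilibrium: 438 - 6p = -165 + 3p gives p* = 67, q* = 36.
Demand choke price: p = 73; supply starts at p = 55.
CS = ½(73 − 67)(36) = 108; PS = ½(67 − 55)(36) = 216.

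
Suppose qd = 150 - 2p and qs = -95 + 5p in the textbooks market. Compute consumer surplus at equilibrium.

Consumer surplus = 1600

Equilibrium: 150 - 2p = -95 + 5p gives p* = 35, q* = 80.
Demand choke price (qd = 0): p = 75.
CS = ½(75 − 35)(80) = 1600.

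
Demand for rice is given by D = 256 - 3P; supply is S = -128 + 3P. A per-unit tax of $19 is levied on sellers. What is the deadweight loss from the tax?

Pre-tax equilibrium: P* = 64, Q* = 64.
Tax on sellers shifts supply to S = -128 + 3(P − 19) = -185 + 3P.
256 - 3P = -185 + 3P gives buyer price Pb = 73.5; sellers receive Ps = 73.5 − 19 = 54.5.
New quantity: Q = 256 − 3(73.5) = 35.5.
DWL = ½ × 19 × (64 − 35.5) = 270.75.

Deadweight loss = 270.75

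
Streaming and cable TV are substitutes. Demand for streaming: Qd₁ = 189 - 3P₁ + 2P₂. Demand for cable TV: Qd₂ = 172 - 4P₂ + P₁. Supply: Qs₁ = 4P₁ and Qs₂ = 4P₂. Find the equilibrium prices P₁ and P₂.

P₁ = 928/27, P₂ = 1393/54

Market 1: 189 - 3P₁ + 2P₂ = 4P₁ → 7P₁ - 2P₂ = 189.
Market 2: 8P₂ - P₁ = 172.
Eliminating P₂: 8×(1) + 2×(2) gives 54P₁ = 1856, so P₁ = 928/27.
Back-substitute into (2): P₂ = (172 + 1×928/27) / 8 = 1393/54.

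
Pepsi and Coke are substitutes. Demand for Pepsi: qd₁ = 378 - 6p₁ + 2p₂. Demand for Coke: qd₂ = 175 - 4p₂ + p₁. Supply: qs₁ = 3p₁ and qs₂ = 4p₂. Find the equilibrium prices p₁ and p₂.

p₁ = 48.2, p₂ = 27.9

Market 1: 378 - 6p₁ + 2p₂ = 3p₁ → 9p₁ - 2p₂ = 378.
Market 2: 8p₂ - p₁ = 175.
Eliminating p₂: 8×(1) + 2×(2) gives 70p₁ = 3374, so p₁ = 48.2.
Back-substitute into (2): p₂ = (175 + 1×48.2) / 8 = 27.9.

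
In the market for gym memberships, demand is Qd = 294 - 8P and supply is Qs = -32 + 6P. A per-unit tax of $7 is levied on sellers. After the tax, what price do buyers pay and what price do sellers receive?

Buyers pay 184/7, sellers receive 135/7

Pre-tax equilibrium: P* = 163/7, Q* = 754/7.
Tax on sellers shifts supply to Qs = -32 + 6(P − 7) = -74 + 6P.
294 - 8P = -74 + 6P gives buyer price Pb = 184/7; sellers receive Ps = 184/7 − 7 = 135/7.
New quantity: Q = 294 − 8(184/7) = 586/7.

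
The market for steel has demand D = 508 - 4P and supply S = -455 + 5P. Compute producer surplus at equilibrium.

Producer surplus = 640

Equilibrium: 508 - 4P = -455 + 5P gives P* = 107, Q* = 80.
Supply starts at P = 91 (where S = 0).
PS = ½(107 − 91)(80) = 640.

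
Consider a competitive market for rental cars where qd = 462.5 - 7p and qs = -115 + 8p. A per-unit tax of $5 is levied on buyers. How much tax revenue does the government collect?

Pre-tax equilibrium: p* = 38.5, q* = 193.
Tax on buyers shifts demand to qd = 462.5 − 7(p + 5) = 427.5 - 7p.
427.5 - 7p = -115 + 8p gives seller price ps = 217/6; buyers pay pb = 217/6 + 5 = 247/6.
New quantity: q = 462.5 − 7(247/6) = 523/3.
Revenue = 5 × 523/3 = 2615/3.

Tax revenue = 2615/3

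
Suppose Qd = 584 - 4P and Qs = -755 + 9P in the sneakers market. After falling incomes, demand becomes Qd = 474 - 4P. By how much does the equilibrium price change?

ΔP = -110/13

Original equilibrium: P* = 103, Q* = 172.
New equilibrium: 474 - 4P = -755 + 9P, so 1229 = 13P and P' = 1229/13; Q' = 474 − 4(1229/13) = 1246/13.
Change in price: 1229/13 − 103 = -110/13.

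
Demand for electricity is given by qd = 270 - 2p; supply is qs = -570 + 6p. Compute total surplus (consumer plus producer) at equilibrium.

Equilibrium: 270 - 2p = -570 + 6p gives p* = 105, q* = 60.
Demand choke price: p = 135; supply starts at p = 95.
CS = ½(135 − 105)(60) = 900; PS = ½(105 − 95)(60) = 300.

Total surplus = 1200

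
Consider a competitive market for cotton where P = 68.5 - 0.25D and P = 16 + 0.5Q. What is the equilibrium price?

P* = 51

Set the two price expressions equal: 68.5 - 0.25Q = 16 + 0.5Q.
52.5 = 0.75Q, so Q* = 70.
P* = 68.5 − (0.25)(70) = 51.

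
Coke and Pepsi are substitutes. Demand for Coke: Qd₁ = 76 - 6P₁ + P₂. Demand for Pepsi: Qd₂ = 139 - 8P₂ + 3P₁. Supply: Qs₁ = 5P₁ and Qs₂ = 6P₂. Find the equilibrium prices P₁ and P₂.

Market 1: 76 - 6P₁ + P₂ = 5P₁ → 11P₁ - P₂ = 76.
Market 2: 14P₂ - 3P₁ = 139.
Eliminating P₂: 14×(1) + 1×(2) gives 151P₁ = 1203, so P₁ = 1203/151.
Back-substitute into (2): P₂ = (139 + 3×1203/151) / 14 = 1757/151.

P₁ = 1203/151, P₂ = 1757/151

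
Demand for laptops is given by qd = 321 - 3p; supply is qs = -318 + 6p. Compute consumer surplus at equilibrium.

Consumer surplus = 1944

Equilibrium: 321 - 3p = -318 + 6p gives p* = 71, q* = 108.
Demand choke price (qd = 0): p = 107.
CS = ½(107 − 71)(108) = 1944.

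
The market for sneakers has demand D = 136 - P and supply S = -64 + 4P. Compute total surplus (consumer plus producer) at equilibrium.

Equilibrium: 136 - P = -64 + 4P gives P* = 40, Q* = 96.
Demand choke price: P = 136; supply starts at P = 16.
CS = ½(136 − 40)(96) = 4608; PS = ½(40 − 16)(96) = 1152.

Total surplus = 5760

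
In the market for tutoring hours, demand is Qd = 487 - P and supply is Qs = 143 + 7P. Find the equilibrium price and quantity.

P* = 43, Q* = 444

Set Qd = Qs: 487 - P = 143 + 7P.
344 = 8P, so P* = 43.
Q* = 487 − 1(43) = 444.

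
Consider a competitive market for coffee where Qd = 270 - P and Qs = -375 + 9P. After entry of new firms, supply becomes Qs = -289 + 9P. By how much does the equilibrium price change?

Original equilibrium: P* = 64.5, Q* = 205.5.
New equilibrium: 270 - P = -289 + 9P, so 559 = 10P and P' = 55.9; Q' = 270 − 1(55.9) = 214.1.
Change in price: 55.9 − 64.5 = -8.6.

ΔP = -8.6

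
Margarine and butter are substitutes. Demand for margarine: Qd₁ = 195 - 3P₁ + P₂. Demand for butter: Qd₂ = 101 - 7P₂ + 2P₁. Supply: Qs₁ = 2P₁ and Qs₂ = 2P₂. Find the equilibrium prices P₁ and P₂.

Market 1: 195 - 3P₁ + P₂ = 2P₁ → 5P₁ - P₂ = 195.
Market 2: 9P₂ - 2P₁ = 101.
Eliminating P₂: 9×(1) + 1×(2) gives 43P₁ = 1856, so P₁ = 1856/43.
Back-substitute into (2): P₂ = (101 + 2×1856/43) / 9 = 895/43.

P₁ = 1856/43, P₂ = 895/43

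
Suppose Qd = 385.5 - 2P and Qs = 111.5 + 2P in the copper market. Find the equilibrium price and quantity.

P* = 68.5, Q* = 248.5

Set Qd = Qs: 385.5 - 2P = 111.5 + 2P.
274 = 4P, so P* = 68.5.
Q* = 385.5 − 2(68.5) = 248.5.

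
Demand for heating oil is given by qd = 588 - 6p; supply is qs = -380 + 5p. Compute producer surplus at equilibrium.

Equilibrium: 588 - 6p = -380 + 5p gives p* = 88, q* = 60.
Supply starts at p = 76 (where qs = 0).
PS = ½(88 − 76)(60) = 360.

Producer surplus = 360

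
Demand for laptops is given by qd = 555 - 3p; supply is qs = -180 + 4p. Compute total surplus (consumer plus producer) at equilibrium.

Equilibrium: 555 - 3p = -180 + 4p gives p* = 105, q* = 240.
Demand choke price: p = 185; supply starts at p = 45.
CS = ½(185 − 105)(240) = 9600; PS = ½(105 − 45)(240) = 7200.

Total surplus = 16800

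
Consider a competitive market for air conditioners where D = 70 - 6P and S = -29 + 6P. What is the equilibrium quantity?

Q* = 20.5

Set D = S: 70 - 6P = -29 + 6P.
99 = 12P, so P* = 8.25.
Q* = 70 − 6(8.25) = 20.5.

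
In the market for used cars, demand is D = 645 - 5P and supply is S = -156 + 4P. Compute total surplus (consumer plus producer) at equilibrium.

Equilibrium: 645 - 5P = -156 + 4P gives P* = 89, Q* = 200.
Demand choke price: P = 129; supply starts at P = 39.
CS = ½(129 − 89)(200) = 4000; PS = ½(89 − 39)(200) = 5000.

Total surplus = 9000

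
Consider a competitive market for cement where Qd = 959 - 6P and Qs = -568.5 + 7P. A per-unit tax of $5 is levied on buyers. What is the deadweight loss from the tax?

Deadweight loss = 525/13

Pre-tax equilibrium: P* = 117.5, Q* = 254.
Tax on buyers shifts demand to Qd = 959 − 6(P + 5) = 929 - 6P.
929 - 6P = -568.5 + 7P gives seller price Ps = 2995/26; buyers pay Pb = 2995/26 + 5 = 3125/26.
New quantity: Q = 959 − 6(3125/26) = 3092/13.
DWL = ½ × 5 × (254 − 3092/13) = 525/13.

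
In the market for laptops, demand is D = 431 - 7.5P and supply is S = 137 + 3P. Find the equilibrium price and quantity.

P* = 28, Q* = 221

Set D = S: 431 - 7.5P = 137 + 3P.
294 = 10.5P, so P* = 28.
Q* = 431 − 7.5(28) = 221.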